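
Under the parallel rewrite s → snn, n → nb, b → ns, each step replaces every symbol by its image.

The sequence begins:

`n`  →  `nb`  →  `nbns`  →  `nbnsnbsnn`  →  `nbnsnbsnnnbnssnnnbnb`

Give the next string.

nbnsnbsnnnbnssnnnbnbnbnsnbsnnsnnnbnbnbnsnbns

φ(nbnsnbsnnnbnssnnnbnb) expands symbol-by-symbol to nb ns nb snn nb ns snn nb nb nb ns nb snn snn nb nb nb ns nb ns; joining the 20 pieces gives the next term.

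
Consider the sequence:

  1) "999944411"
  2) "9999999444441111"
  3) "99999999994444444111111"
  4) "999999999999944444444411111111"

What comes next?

Term n consists of 3n+1 9's, followed by 2n+1 4's, followed by 2n 1's (n = 1, 2, …).
For the next term, n = 5, so the run lengths are 16, 11, 10.

9999999999999999444444444441111111111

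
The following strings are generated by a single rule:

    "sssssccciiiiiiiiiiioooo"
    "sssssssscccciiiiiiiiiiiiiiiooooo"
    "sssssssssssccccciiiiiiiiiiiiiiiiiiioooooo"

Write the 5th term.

Reading off run lengths: s runs 5, 8, 11; c runs 3, 4, 5; i runs 11, 15, 19; o runs 4, 5, 6 — each is linear in n, where the shown terms are n = 2, 3, 4.
For term 5, n = 6, so the run lengths are 17, 7, 27, 8.

sssssssssssssssssccccccciiiiiiiiiiiiiiiiiiiiiiiiiiioooooooo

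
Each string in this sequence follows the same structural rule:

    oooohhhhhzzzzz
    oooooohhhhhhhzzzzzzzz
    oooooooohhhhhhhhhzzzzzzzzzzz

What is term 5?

The n-th term is 2n o's then 2n+1 h's then 3n-1 z's, where the shown terms are n = 2, 3, 4.
At n = 6 the blocks have lengths 12, 13, 17.

oooooooooooohhhhhhhhhhhhhzzzzzzzzzzzzzzzzz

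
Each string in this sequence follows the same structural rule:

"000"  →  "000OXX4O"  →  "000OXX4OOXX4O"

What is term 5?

000OXX4OOXX4OOXX4OOXX4O

Every step adds OXX4O to the end: s(k+1) = s(k)·OXX4O.
From 000OXX4OOXX4O, 2 further steps: 000OXX4OOXX4O → 000OXX4OOXX4OOXX4O → (answer).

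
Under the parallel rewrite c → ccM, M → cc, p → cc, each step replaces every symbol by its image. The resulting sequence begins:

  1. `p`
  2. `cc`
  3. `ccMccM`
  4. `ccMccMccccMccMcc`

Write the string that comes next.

Replace each of the 16 characters of ccMccMccccMccMcc in place — ccM ccM cc ccM ccM cc ccM ccM ccM ccM cc ccM ccM cc ccM ccM — and concatenate.

ccMccMccccMccMccccMccMccMccMccccMccMccccMccM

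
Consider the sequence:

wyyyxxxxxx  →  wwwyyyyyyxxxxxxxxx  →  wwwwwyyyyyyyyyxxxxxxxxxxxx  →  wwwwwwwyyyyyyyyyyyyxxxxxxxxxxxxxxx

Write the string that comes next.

wwwwwwwwwyyyyyyyyyyyyyyyxxxxxxxxxxxxxxxxxx

Term n consists of 2n-1 w's, followed by 3n y's, followed by 3n+3 x's (n = 1, 2, …).
At n = 5 the blocks have lengths 9, 15, 18.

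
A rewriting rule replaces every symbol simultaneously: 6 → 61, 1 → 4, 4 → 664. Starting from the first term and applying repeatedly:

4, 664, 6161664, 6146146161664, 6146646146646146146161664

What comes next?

Replace each of the 25 characters of 6146646146646146146161664 in place — 61 4 664 61 61 664 61 4 664 61 61 664 61 4 664 61 4 664 61 4 61 4 61 61 664 — and concatenate.

614664616166461466461616646146646146646146146161664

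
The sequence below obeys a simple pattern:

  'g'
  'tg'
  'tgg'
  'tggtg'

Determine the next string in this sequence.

tggtgtgg

This is a Fibonacci-style word recurrence s(k) = s(k−1)·s(k−2): e.g. tg·g = tgg.
The next term joins tggtg and tgg.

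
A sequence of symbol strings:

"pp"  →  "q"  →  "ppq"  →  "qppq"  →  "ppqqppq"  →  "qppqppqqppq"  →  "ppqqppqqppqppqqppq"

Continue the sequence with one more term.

qppqppqqppqppqqppqqppqppqqppq

From term 3 onward, concatenate the second-to-last term with the last: pp·q = ppq, q·ppq = qppq, …
Continuing: qppqppqqppq · ppqqppqqppqppqqppq gives term 8.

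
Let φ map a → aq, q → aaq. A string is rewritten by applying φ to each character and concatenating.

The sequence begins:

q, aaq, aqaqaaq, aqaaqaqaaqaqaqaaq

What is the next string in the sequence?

Rewriting the 17 symbols of aqaaqaqaaqaqaqaaq one by one yields aq aaq aq aq aaq aq aaq aq aq aaq aq aaq aq aaq aq aq aaq; concatenated:

aqaaqaqaqaaqaqaaqaqaqaaqaqaaqaqaaqaqaqaaq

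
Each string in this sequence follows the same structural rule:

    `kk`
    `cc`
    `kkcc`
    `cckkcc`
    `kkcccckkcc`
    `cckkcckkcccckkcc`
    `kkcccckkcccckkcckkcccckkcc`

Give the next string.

Each term (from the third on) is the two preceding terms concatenated in order: term 3 = kk·cc = kkcc.
So term 8 is cckkcckkcccckkcc·kkcccckkcccckkcckkcccckkcc.

cckkcckkcccckkcckkcccckkcccckkcckkcccckkcc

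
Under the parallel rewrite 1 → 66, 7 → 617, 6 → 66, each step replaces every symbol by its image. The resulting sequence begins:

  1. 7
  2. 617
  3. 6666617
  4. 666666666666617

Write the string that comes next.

6666666666666666666666666666617

Replace each of the 15 characters of 666666666666617 in place — 66 66 66 66 66 66 66 66 66 66 66 66 66 66 617 — and concatenate.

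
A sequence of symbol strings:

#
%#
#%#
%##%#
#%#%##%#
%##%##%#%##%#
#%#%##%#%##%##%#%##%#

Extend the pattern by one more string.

From term 3 onward, concatenate the second-to-last term with the last: #·%# = #%#, %#·#%# = %##%#, …
Continuing: %##%##%#%##%# · #%#%##%#%##%##%#%##%# gives term 8.

%##%##%#%##%##%#%##%#%##%##%#%##%#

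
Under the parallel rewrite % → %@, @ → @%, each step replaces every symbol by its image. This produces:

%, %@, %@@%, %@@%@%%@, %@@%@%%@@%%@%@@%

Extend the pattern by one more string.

%@@%@%%@@%%@%@@%@%%@%@@%%@@%@%%@

Applying the rule to each of the 16 symbols of %@@%@%%@@%%@%@@% gives the pieces %@ @% @% %@ @% %@ %@ @% @% %@ %@ @% %@ @% @% %@, which concatenate to the answer.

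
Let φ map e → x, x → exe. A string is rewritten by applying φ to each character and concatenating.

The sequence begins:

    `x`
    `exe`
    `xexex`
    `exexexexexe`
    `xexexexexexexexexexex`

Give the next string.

Applying the rule to each of the 21 symbols of xexexexexexexexexexex gives the pieces exe x exe x exe x exe x exe x exe x exe x exe x exe x exe x exe, which concatenate to the answer.

exexexexexexexexexexexexexexexexexexexexexe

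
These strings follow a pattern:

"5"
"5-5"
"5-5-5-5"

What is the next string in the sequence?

Each string is two copies of the previous one joined by '-'.
Doubling 5-5-5-5 with '-' between the halves:

5-5-5-5-5-5-5-5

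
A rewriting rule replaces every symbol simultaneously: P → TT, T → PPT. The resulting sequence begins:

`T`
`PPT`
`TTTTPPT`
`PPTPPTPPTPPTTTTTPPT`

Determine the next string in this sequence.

φ(PPTPPTPPTPPTTTTTPPT) expands symbol-by-symbol to TT TT PPT TT TT PPT TT TT PPT TT TT PPT PPT PPT PPT PPT TT TT PPT; joining the 19 pieces gives the next term.

TTTTPPTTTTTPPTTTTTPPTTTTTPPTPPTPPTPPTPPTTTTTPPT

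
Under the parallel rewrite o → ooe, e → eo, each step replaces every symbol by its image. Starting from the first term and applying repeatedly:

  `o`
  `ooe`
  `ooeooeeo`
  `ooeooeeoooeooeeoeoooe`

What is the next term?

Rewriting the 21 symbols of ooeooeeoooeooeeoeoooe one by one yields ooe ooe eo ooe ooe eo eo ooe ooe ooe eo ooe ooe eo eo ooe eo ooe ooe ooe eo; concatenated:

ooeooeeoooeooeeoeoooeooeooeeoooeooeeoeoooeeoooeooeooeeo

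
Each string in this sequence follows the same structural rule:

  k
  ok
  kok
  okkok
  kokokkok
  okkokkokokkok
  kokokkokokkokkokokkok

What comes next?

okkokkokokkokkokokkokokkokkokokkok

This is a Fibonacci-style word recurrence s(k) = s(k−2)·s(k−1): e.g. k·ok = kok.
The next term joins okkokkokokkok and kokokkokokkokkokokkok.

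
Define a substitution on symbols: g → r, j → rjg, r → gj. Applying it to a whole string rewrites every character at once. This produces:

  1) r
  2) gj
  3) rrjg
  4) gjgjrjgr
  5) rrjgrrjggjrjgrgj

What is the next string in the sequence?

gjgjrjgrgjgjrjgrrrjggjrjgrgjrrjg

Applying the rule to each of the 16 symbols of rrjgrrjggjrjgrgj gives the pieces gj gj rjg r gj gj rjg r r rjg gj rjg r gj r rjg, which concatenate to the answer.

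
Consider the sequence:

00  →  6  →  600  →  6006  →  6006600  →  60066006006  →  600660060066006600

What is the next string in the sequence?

Each term (from the third on) is the previous term followed by the one before it: term 3 = 6·00 = 600.
The next term joins 600660060066006600 and 60066006006.

60066006006600660060066006006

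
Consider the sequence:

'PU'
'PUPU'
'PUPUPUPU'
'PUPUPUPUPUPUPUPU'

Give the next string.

s(k+1) = s(k)·s(k) — each term doubles the last.
Doubling PUPUPUPUPUPUPUPU:

PUPUPUPUPUPUPUPUPUPUPUPUPUPUPUPU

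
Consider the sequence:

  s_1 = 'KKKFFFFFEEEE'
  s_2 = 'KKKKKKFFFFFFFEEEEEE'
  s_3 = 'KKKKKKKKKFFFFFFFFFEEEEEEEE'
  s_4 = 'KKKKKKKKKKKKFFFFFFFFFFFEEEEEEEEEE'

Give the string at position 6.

Each string has the form K^{3n} F^{2n+3} E^{2n+2} (n = 1, 2, …).
For term 6, n = 6, so the run lengths are 18, 15, 14.

KKKKKKKKKKKKKKKKKKFFFFFFFFFFFFFFFEEEEEEEEEEEEEE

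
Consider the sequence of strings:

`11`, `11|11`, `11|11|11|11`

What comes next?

Every step duplicates the string with '|' between the halves.
One more doubling of 11|11|11|11 gives the answer.

11|11|11|11|11|11|11|11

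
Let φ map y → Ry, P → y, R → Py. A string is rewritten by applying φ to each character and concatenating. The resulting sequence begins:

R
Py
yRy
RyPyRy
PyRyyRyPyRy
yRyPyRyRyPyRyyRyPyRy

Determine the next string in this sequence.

RyPyRyyRyPyRyPyRyyRyPyRyRyPyRyyRyPyRy

Replace each of the 20 characters of yRyPyRyRyPyRyyRyPyRy in place — Ry Py Ry y Ry Py Ry Py Ry y Ry Py Ry Ry Py Ry y Ry Py Ry — and concatenate.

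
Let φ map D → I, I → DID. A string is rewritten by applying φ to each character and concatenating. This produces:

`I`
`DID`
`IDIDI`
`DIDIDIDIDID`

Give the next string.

Rewriting each symbol of DIDIDIDIDID: D→I, I→DID, D→I, I→DID, D→I, I→DID, D→I, I→DID, D→I, I→DID, D→I, which concatenates to I DID I DID I DID I DID I DID I.

IDIDIDIDIDIDIDIDIDIDI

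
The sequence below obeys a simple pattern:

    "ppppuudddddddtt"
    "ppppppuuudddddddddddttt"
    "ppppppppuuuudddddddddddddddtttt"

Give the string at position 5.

ppppppppppppuuuuuudddddddddddddddddddddddtttttt

Term n consists of 2n p's, followed by n u's, followed by 4n-1 d's, followed by n t's, where the shown terms are n = 2, 3, 4.
For term 5, n = 6, so the run lengths are 12, 6, 23, 6.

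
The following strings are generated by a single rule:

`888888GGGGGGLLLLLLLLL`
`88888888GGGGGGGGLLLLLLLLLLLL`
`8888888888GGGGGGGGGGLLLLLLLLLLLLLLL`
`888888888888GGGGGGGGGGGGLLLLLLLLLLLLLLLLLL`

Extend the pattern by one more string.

Each string has the form 8^{2n} G^{2n} L^{3n}, where the shown terms are n = 3, 4, 5, 6.
Setting n = 7 gives 14, 14, 21 characters in each block.

88888888888888GGGGGGGGGGGGGGLLLLLLLLLLLLLLLLLLLLL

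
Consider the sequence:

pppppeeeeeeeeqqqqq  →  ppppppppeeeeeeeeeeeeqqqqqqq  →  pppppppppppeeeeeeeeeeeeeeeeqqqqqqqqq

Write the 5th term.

Reading off run lengths: p runs 5, 8, 11; e runs 8, 12, 16; q runs 5, 7, 9 — each is linear in n, where the shown terms are n = 2, 3, 4.
Setting n = 6 gives 17, 24, 13 characters in each block.

pppppppppppppppppeeeeeeeeeeeeeeeeeeeeeeeeqqqqqqqqqqqqq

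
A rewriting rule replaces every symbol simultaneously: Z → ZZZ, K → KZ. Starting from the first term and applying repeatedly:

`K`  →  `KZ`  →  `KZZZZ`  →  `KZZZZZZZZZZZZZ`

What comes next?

KZZZZZZZZZZZZZZZZZZZZZZZZZZZZZZZZZZZZZZZZ

φ(KZZZZZZZZZZZZZ) expands symbol-by-symbol to KZ ZZZ ZZZ ZZZ ZZZ ZZZ ZZZ ZZZ ZZZ ZZZ ZZZ ZZZ ZZZ ZZZ; joining the 14 pieces gives the next term.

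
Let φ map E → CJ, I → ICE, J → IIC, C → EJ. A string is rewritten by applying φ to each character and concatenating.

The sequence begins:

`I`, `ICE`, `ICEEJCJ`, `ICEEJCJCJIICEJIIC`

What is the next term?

ICEEJCJCJIICEJIICEJIICICEICEEJCJIICICEICEEJ

Replace each of the 17 characters of ICEEJCJCJIICEJIIC in place — ICE EJ CJ CJ IIC EJ IIC EJ IIC ICE ICE EJ CJ IIC ICE ICE EJ — and concatenate.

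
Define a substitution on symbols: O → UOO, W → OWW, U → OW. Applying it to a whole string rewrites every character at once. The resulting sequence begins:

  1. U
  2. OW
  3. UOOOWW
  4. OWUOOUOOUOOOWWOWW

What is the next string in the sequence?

Rewriting the 17 symbols of OWUOOUOOUOOOWWOWW one by one yields UOO OWW OW UOO UOO OW UOO UOO OW UOO UOO UOO OWW OWW UOO OWW OWW; concatenated:

UOOOWWOWUOOUOOOWUOOUOOOWUOOUOOUOOOWWOWWUOOOWWOWW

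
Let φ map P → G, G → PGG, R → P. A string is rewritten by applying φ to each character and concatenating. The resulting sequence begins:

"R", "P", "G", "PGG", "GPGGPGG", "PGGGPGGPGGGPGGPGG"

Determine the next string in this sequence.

Applying the rule to each of the 17 symbols of PGGGPGGPGGGPGGPGG gives the pieces G PGG PGG PGG G PGG PGG G PGG PGG PGG G PGG PGG G PGG PGG, which concatenate to the answer.

GPGGPGGPGGGPGGPGGGPGGPGGPGGGPGGPGGGPGGPGG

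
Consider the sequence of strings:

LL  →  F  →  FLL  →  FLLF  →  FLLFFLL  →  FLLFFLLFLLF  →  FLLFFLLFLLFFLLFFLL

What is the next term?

FLLFFLLFLLFFLLFFLLFLLFFLLFLLF

From term 3 onward, concatenate the last term with the second-to-last: F·LL = FLL, FLL·F = FLLF, …
So term 8 is FLLFFLLFLLFFLLFFLL·FLLFFLLFLLF.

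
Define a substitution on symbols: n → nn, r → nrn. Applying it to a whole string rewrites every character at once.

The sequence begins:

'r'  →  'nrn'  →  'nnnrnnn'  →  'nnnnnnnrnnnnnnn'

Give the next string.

nnnnnnnnnnnnnnnrnnnnnnnnnnnnnnn

Replace each of the 15 characters of nnnnnnnrnnnnnnn in place — nn nn nn nn nn nn nn nrn nn nn nn nn nn nn nn — and concatenate.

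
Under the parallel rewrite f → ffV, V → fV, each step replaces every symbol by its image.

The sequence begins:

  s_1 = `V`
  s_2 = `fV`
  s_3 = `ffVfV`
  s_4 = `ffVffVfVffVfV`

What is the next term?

Rewriting the 13 symbols of ffVffVfVffVfV one by one yields ffV ffV fV ffV ffV fV ffV fV ffV ffV fV ffV fV; concatenated:

ffVffVfVffVffVfVffVfVffVffVfVffVfV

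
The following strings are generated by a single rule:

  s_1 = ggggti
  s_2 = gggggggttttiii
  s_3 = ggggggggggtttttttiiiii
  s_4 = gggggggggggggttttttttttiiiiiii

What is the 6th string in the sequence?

Reading off run lengths: g runs 4, 7, 10, 13; t runs 1, 4, 7, 10; i runs 1, 3, 5, 7 — each is linear in n (n = 1, 2, …).
For term 6, n = 6, so the run lengths are 19, 16, 11.

gggggggggggggggggggttttttttttttttttiiiiiiiiiii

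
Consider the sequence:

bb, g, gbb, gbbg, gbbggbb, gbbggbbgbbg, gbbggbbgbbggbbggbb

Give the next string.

gbbggbbgbbggbbggbbgbbggbbgbbg

Each term (from the third on) is the previous term followed by the one before it: term 3 = g·bb = gbb.
Continuing: gbbggbbgbbggbbggbb · gbbggbbgbbg gives term 8.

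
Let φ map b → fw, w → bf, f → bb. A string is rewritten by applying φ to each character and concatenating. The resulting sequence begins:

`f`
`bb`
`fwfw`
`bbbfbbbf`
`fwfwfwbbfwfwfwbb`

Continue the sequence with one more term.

Applying the rule to each of the 16 symbols of fwfwfwbbfwfwfwbb gives the pieces bb bf bb bf bb bf fw fw bb bf bb bf bb bf fw fw, which concatenate to the answer.

bbbfbbbfbbbffwfwbbbfbbbfbbbffwfw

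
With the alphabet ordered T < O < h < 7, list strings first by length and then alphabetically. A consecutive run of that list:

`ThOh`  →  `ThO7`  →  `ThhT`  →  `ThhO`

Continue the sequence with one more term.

The successor of ThhO increments the rightmost position that isn't already 7 and resets every position after it to T.

Thhh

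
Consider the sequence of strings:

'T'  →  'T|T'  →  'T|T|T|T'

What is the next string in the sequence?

T|T|T|T|T|T|T|T

s(k+1) = s(k)·|·s(k) — each term doubles the last with '|' between the halves.
One more doubling of T|T|T|T gives the answer.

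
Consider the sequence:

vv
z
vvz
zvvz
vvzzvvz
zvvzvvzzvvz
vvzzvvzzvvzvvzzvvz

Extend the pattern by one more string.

zvvzvvzzvvzvvzzvvzzvvzvvzzvvz

This is a Fibonacci-style word recurrence s(k) = s(k−2)·s(k−1): e.g. vv·z = vvz.
The next term joins zvvzvvzzvvz and vvzzvvzzvvzvvzzvvz.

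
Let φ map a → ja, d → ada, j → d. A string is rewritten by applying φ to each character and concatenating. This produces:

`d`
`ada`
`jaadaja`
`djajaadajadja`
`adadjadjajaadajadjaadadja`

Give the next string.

Rewriting the 25 symbols of adadjadjajaadajadjaadadja one by one yields ja ada ja ada d ja ada d ja d ja ja ada ja d ja ada d ja ja ada ja ada d ja; concatenated:

jaadajaadadjaadadjadjajaadajadjaadadjajaadajaadadja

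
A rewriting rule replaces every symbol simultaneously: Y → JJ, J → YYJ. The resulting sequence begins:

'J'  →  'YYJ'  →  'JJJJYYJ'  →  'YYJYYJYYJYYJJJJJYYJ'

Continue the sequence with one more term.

Rewriting the 19 symbols of YYJYYJYYJYYJJJJJYYJ one by one yields JJ JJ YYJ JJ JJ YYJ JJ JJ YYJ JJ JJ YYJ YYJ YYJ YYJ YYJ JJ JJ YYJ; concatenated:

JJJJYYJJJJJYYJJJJJYYJJJJJYYJYYJYYJYYJYYJJJJJYYJ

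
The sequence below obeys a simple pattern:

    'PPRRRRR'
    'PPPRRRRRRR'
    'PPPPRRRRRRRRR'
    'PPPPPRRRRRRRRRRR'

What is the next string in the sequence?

PPPPPPRRRRRRRRRRRRR

Reading off run lengths: P runs 2, 3, 4, 5; R runs 5, 7, 9, 11 — each is linear in n, where the shown terms are n = 2, 3, 4, 5.
At n = 6 the blocks have lengths 6, 13.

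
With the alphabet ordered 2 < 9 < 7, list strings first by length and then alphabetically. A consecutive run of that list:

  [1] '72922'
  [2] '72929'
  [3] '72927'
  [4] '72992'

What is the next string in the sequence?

Find the rightmost character of 72992 below 7, bump it to the next letter, and reset everything to its right to 2.

72999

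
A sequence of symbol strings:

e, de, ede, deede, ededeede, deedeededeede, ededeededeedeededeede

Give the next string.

deedeededeedeededeededeedeededeede

This is a Fibonacci-style word recurrence s(k) = s(k−2)·s(k−1): e.g. e·de = ede.
The next term joins deedeededeede and ededeededeedeededeede.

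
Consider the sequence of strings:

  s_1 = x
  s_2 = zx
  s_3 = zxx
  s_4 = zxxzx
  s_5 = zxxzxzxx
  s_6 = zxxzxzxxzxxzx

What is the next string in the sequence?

This is a Fibonacci-style word recurrence s(k) = s(k−1)·s(k−2): e.g. zx·x = zxx.
Continuing: zxxzxzxxzxxzx · zxxzxzxx gives term 7.

zxxzxzxxzxxzxzxxzxzxx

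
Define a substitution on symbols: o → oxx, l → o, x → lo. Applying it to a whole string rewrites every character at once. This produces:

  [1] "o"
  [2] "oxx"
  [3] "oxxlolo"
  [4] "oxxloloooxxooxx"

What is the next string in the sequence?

Replace each of the 15 characters of oxxloloooxxooxx in place — oxx lo lo o oxx o oxx oxx oxx lo lo oxx oxx lo lo — and concatenate.

oxxloloooxxooxxoxxoxxlolooxxoxxlolo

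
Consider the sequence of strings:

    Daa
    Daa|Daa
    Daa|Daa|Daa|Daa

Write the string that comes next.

Daa|Daa|Daa|Daa|Daa|Daa|Daa|Daa

s(k+1) = s(k)·|·s(k) — each term doubles the last with '|' between the halves.
So the next term is two copies of Daa|Daa|Daa|Daa with '|' between the halves.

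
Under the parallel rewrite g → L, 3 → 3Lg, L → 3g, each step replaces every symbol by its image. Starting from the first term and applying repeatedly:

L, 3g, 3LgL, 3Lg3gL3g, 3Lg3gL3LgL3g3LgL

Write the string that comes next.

φ(3Lg3gL3LgL3g3LgL) expands symbol-by-symbol to 3Lg 3g L 3Lg L 3g 3Lg 3g L 3g 3Lg L 3Lg 3g L 3g; joining the 16 pieces gives the next term.

3Lg3gL3LgL3g3Lg3gL3g3LgL3Lg3gL3g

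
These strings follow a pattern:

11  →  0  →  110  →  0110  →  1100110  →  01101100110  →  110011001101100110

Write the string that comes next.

01101100110110011001101100110

Each term (from the third on) is the two preceding terms concatenated in order: term 3 = 11·0 = 110.
The next term joins 01101100110 and 110011001101100110.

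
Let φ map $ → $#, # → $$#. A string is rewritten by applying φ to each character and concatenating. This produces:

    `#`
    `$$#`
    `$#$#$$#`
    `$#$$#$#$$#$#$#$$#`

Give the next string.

Rewriting the 17 symbols of $#$$#$#$$#$#$#$$# one by one yields $# $$# $# $# $$# $# $$# $# $# $$# $# $$# $# $$# $# $# $$#; concatenated:

$#$$#$#$#$$#$#$$#$#$#$$#$#$$#$#$$#$#$#$$#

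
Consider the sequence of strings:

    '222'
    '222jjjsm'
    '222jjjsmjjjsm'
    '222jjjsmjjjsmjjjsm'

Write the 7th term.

222jjjsmjjjsmjjjsmjjjsmjjjsmjjjsm

Each term is the previous one with jjjsm appended.
From 222jjjsmjjjsmjjjsm, 3 further steps: 222jjjsmjjjsmjjjsm → 222jjjsmjjjsmjjjsmjjjsm → 222jjjsmjjjsmjjjsmjjjsmjjjsm → (answer).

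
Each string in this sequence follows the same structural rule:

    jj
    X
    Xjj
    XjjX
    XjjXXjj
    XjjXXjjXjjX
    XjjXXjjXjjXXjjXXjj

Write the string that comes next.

From term 3 onward, concatenate the last term with the second-to-last: X·jj = Xjj, Xjj·X = XjjX, …
Continuing: XjjXXjjXjjXXjjXXjj · XjjXXjjXjjX gives term 8.

XjjXXjjXjjXXjjXXjjXjjXXjjXjjX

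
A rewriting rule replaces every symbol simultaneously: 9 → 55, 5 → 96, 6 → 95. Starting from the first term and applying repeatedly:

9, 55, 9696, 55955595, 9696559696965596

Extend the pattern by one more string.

55955595969655955595559596965595

φ(9696559696965596) expands symbol-by-symbol to 55 95 55 95 96 96 55 95 55 95 55 95 96 96 55 95; joining the 16 pieces gives the next term.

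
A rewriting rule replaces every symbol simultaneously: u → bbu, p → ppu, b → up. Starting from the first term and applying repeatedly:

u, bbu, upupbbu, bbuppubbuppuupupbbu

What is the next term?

Rewriting the 19 symbols of bbuppubbuppuupupbbu one by one yields up up bbu ppu ppu bbu up up bbu ppu ppu bbu bbu ppu bbu ppu up up bbu; concatenated:

upupbbuppuppubbuupupbbuppuppubbubbuppubbuppuupupbbu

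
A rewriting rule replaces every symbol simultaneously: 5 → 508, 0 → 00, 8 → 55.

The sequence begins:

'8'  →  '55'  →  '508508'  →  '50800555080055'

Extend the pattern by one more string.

Replace each of the 14 characters of 50800555080055 in place — 508 00 55 00 00 508 508 508 00 55 00 00 508 508 — and concatenate.

5080055000050850850800550000508508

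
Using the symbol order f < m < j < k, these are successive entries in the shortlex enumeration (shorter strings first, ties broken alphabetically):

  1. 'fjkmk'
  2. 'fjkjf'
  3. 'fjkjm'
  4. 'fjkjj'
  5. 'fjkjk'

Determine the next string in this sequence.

Treat fjkjk as a base-4 numeral over the given alphabet and add one, carrying through any trailing k's.

fjkkf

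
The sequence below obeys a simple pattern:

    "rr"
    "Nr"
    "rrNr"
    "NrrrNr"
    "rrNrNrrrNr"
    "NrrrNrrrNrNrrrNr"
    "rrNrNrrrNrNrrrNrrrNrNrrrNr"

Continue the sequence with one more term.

From term 3 onward, concatenate the second-to-last term with the last: rr·Nr = rrNr, Nr·rrNr = NrrrNr, …
The next term joins NrrrNrrrNrNrrrNr and rrNrNrrrNrNrrrNrrrNrNrrrNr.

NrrrNrrrNrNrrrNrrrNrNrrrNrNrrrNrrrNrNrrrNr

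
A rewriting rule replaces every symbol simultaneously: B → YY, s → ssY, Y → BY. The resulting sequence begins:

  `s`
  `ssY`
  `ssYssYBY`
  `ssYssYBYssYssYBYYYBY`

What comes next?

Rewriting the 20 symbols of ssYssYBYssYssYBYYYBY one by one yields ssY ssY BY ssY ssY BY YY BY ssY ssY BY ssY ssY BY YY BY BY BY YY BY; concatenated:

ssYssYBYssYssYBYYYBYssYssYBYssYssYBYYYBYBYBYYYBY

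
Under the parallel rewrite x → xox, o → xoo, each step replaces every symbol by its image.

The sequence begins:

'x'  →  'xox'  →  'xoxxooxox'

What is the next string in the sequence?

xoxxooxoxxoxxooxooxoxxooxox

Expanding xoxxooxox: x→xox, o→xoo, x→xox, x→xox, o→xoo, o→xoo, x→xox, o→xoo, x→xox. Concatenated: xox xoo xox xox xoo xoo xox xoo xox.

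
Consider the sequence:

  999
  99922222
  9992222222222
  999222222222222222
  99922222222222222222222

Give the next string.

Each term is the previous one with 22222 appended.
One more step from 99922222222222222222222 gives the answer.

9992222222222222222222222222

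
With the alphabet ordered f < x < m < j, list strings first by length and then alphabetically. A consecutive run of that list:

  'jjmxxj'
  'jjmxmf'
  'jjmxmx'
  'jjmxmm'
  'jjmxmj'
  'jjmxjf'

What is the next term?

Treat jjmxjf as a base-4 numeral over the given alphabet and add one, carrying through any trailing j's.

jjmxjx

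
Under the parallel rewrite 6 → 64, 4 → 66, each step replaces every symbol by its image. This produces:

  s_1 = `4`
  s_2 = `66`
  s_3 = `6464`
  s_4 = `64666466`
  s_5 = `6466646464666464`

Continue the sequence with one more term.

Replace each of the 16 characters of 6466646464666464 in place — 64 66 64 64 64 66 64 66 64 66 64 64 64 66 64 66 — and concatenate.

64666464646664666466646464666466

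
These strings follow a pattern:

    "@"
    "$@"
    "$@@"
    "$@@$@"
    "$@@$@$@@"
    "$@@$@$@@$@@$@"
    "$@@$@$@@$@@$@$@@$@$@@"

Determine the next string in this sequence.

This is a Fibonacci-style word recurrence s(k) = s(k−1)·s(k−2): e.g. $@·@ = $@@.
The next term joins $@@$@$@@$@@$@$@@$@$@@ and $@@$@$@@$@@$@.

$@@$@$@@$@@$@$@@$@$@@$@@$@$@@$@@$@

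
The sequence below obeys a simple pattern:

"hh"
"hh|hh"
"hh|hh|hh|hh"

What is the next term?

hh|hh|hh|hh|hh|hh|hh|hh

Every step duplicates the string with '|' between the halves.
So the next term is two copies of hh|hh|hh|hh with '|' between the halves.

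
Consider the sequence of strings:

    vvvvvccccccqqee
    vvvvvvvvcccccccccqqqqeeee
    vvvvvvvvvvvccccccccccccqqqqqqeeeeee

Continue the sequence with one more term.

vvvvvvvvvvvvvvcccccccccccccccqqqqqqqqeeeeeeee

The n-th term is 3n+2 v's then 3n+3 c's then 2n q's then 2n e's (n = 1, 2, …).
At n = 4 the blocks have lengths 14, 15, 8, 8.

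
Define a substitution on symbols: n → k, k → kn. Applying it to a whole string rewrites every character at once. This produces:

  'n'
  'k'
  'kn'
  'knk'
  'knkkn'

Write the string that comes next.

Apply φ to knkkn symbol by symbol: k→kn, n→k, k→kn, k→kn, n→k; joined: kn k kn kn k.

knkknknk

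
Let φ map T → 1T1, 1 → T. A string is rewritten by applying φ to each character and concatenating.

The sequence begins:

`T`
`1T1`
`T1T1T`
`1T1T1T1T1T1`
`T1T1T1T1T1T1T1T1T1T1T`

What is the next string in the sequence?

Replace each of the 21 characters of T1T1T1T1T1T1T1T1T1T1T in place — 1T1 T 1T1 T 1T1 T 1T1 T 1T1 T 1T1 T 1T1 T 1T1 T 1T1 T 1T1 T 1T1 — and concatenate.

1T1T1T1T1T1T1T1T1T1T1T1T1T1T1T1T1T1T1T1T1T1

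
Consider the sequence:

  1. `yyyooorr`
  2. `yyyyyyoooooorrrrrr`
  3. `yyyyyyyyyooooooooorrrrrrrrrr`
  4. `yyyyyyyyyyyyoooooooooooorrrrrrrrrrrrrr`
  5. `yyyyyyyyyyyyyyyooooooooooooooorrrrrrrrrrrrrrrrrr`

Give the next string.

Each string has the form y^{3n} o^{3n} r^{4n-2} (n = 1, 2, …).
Setting n = 6 gives 18, 18, 22 characters in each block.

yyyyyyyyyyyyyyyyyyoooooooooooooooooorrrrrrrrrrrrrrrrrrrrrr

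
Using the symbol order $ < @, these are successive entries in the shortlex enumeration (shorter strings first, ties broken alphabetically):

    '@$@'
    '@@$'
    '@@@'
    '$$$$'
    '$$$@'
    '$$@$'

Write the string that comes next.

$$@@

Treat $$@$ as a base-2 numeral over the given alphabet and add one, carrying through any trailing @'s.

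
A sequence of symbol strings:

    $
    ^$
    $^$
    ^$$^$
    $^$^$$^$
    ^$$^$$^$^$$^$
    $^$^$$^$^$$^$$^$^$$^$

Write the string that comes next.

^$$^$$^$^$$^$$^$^$$^$^$$^$$^$^$$^$

From term 3 onward, concatenate the second-to-last term with the last: $·^$ = $^$, ^$·$^$ = ^$$^$, …
The next term joins ^$$^$$^$^$$^$ and $^$^$$^$^$$^$$^$^$$^$.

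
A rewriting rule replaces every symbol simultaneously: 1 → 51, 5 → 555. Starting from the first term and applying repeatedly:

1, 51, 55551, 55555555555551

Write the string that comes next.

55555555555555555555555555555555555555551

Applying the rule to each of the 14 symbols of 55555555555551 gives the pieces 555 555 555 555 555 555 555 555 555 555 555 555 555 51, which concatenate to the answer.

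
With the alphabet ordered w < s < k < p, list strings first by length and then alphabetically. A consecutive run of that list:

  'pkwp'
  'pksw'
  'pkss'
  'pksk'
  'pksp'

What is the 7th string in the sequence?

pkks

Stepping forward 2 times from pksp: pksp → pkkw, then the target.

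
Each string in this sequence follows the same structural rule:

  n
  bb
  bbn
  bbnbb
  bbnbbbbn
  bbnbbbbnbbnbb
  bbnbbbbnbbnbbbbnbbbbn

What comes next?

bbnbbbbnbbnbbbbnbbbbnbbnbbbbnbbnbb

From term 3 onward, concatenate the last term with the second-to-last: bb·n = bbn, bbn·bb = bbnbb, …
Continuing: bbnbbbbnbbnbbbbnbbbbn · bbnbbbbnbbnbb gives term 8.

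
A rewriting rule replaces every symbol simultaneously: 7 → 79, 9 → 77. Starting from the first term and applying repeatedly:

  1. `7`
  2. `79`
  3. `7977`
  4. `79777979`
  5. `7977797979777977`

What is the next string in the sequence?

79777979797779777977797979777979

Applying the rule to each of the 16 symbols of 7977797979777977 gives the pieces 79 77 79 79 79 77 79 77 79 77 79 79 79 77 79 79, which concatenate to the answer.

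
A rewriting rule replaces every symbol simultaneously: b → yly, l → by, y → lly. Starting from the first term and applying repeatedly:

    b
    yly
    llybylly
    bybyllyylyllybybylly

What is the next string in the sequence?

ylyllyylyllybybyllyllybyllybybyllyylyllyylyllybybylly

φ(bybyllyylyllybybylly) expands symbol-by-symbol to yly lly yly lly by by lly lly by lly by by lly yly lly yly lly by by lly; joining the 20 pieces gives the next term.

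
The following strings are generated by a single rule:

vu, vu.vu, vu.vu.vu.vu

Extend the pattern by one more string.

Each string is two copies of the previous one joined by '.'.
Doubling vu.vu.vu.vu with '.' between the halves:

vu.vu.vu.vu.vu.vu.vu.vu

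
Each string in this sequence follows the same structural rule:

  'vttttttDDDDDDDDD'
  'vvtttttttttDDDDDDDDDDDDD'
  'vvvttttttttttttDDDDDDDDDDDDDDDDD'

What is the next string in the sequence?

Reading off run lengths: v runs 1, 2, 3; t runs 6, 9, 12; D runs 9, 13, 17 — each is linear in n, where the shown terms are n = 2, 3, 4.
For the next term, n = 5, so the run lengths are 4, 15, 21.

vvvvtttttttttttttttDDDDDDDDDDDDDDDDDDDDD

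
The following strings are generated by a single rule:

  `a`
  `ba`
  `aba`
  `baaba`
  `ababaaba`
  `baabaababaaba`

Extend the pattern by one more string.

ababaababaabaababaaba

Each term (from the third on) is the two preceding terms concatenated in order: term 3 = a·ba = aba.
So term 7 is ababaaba·baabaababaaba.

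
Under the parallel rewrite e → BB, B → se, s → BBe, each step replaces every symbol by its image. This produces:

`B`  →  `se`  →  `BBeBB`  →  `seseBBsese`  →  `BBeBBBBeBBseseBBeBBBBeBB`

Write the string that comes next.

Applying the rule to each of the 24 symbols of BBeBBBBeBBseseBBeBBBBeBB gives the pieces se se BB se se se se BB se se BBe BB BBe BB se se BB se se se se BB se se, which concatenate to the answer.

seseBBseseseseBBseseBBeBBBBeBBseseBBseseseseBBsese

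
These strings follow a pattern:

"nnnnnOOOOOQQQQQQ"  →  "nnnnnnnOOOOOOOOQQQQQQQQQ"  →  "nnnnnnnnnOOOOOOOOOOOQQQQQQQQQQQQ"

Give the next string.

The n-th term is 2n+3 n's then 3n+2 O's then 3n+3 Q's (n = 1, 2, …).
Setting n = 4 gives 11, 14, 15 characters in each block.

nnnnnnnnnnnOOOOOOOOOOOOOOQQQQQQQQQQQQQQQ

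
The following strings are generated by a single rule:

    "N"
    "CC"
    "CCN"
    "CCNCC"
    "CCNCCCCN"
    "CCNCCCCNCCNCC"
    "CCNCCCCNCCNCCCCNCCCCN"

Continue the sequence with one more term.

CCNCCCCNCCNCCCCNCCCCNCCNCCCCNCCNCC

From term 3 onward, concatenate the last term with the second-to-last: CC·N = CCN, CCN·CC = CCNCC, …
The next term joins CCNCCCCNCCNCCCCNCCCCN and CCNCCCCNCCNCC.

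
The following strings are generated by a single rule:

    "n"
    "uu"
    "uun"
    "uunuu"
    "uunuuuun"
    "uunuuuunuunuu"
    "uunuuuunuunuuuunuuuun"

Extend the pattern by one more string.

uunuuuunuunuuuunuuuunuunuuuunuunuu

Each term (from the third on) is the previous term followed by the one before it: term 3 = uu·n = uun.
So term 8 is uunuuuunuunuuuunuuuun·uunuuuunuunuu.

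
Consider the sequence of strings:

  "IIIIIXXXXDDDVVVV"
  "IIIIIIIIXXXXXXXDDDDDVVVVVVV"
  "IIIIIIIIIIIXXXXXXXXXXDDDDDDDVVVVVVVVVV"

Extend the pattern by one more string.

Reading off run lengths: I runs 5, 8, 11; X runs 4, 7, 10; D runs 3, 5, 7; V runs 4, 7, 10 — each is linear in n (n = 1, 2, …).
For the next term, n = 4, so the run lengths are 14, 13, 9, 13.

IIIIIIIIIIIIIIXXXXXXXXXXXXXDDDDDDDDDVVVVVVVVVVVVV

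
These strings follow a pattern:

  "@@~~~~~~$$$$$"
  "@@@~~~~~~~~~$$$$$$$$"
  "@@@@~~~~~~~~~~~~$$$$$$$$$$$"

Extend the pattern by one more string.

The n-th term is n @'s then 3n ~'s then 3n-1 $'s, where the shown terms are n = 2, 3, 4.
At n = 5 the blocks have lengths 5, 15, 14.

@@@@@~~~~~~~~~~~~~~~$$$$$$$$$$$$$$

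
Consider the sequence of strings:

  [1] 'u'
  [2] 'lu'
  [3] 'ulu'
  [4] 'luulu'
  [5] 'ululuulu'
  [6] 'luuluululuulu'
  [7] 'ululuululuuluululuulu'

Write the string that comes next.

luuluululuuluululuululuuluululuulu

This is a Fibonacci-style word recurrence s(k) = s(k−2)·s(k−1): e.g. u·lu = ulu.
Continuing: luuluululuulu · ululuululuuluululuulu gives term 8.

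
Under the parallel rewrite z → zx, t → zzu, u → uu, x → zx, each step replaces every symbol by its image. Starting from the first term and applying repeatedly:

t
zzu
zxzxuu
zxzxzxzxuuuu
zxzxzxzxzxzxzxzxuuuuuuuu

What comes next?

Replace each of the 24 characters of zxzxzxzxzxzxzxzxuuuuuuuu in place — zx zx zx zx zx zx zx zx zx zx zx zx zx zx zx zx uu uu uu uu uu uu uu uu — and concatenate.

zxzxzxzxzxzxzxzxzxzxzxzxzxzxzxzxuuuuuuuuuuuuuuuu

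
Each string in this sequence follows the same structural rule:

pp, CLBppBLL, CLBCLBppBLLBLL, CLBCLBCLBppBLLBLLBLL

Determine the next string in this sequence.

s(k+1) = CLB·s(k)·BLL, so each term gains CLB as a prefix and BLL as a suffix.
One more step from CLBCLBCLBppBLLBLLBLL gives the answer.

CLBCLBCLBCLBppBLLBLLBLLBLL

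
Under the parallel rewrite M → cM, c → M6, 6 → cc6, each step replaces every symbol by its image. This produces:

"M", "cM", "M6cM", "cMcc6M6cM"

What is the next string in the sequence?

Apply φ to cMcc6M6cM symbol by symbol: c→M6, M→cM, c→M6, c→M6, 6→cc6, M→cM, 6→cc6, c→M6, M→cM; joined: M6 cM M6 M6 cc6 cM cc6 M6 cM.

M6cMM6M6cc6cMcc6M6cM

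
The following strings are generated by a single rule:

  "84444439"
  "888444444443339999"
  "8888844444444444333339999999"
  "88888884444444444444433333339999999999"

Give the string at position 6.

8888888888844444444444444444444333333333339999999999999999

Reading off run lengths: 8 runs 1, 3, 5, 7; 4 runs 5, 8, 11, 14; 3 runs 1, 3, 5, 7; 9 runs 1, 4, 7, 10 — each is linear in n (n = 1, 2, …).
Setting n = 6 gives 11, 20, 11, 16 characters in each block.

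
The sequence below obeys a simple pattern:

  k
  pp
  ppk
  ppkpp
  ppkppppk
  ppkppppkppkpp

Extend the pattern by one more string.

ppkppppkppkppppkppppk

From term 3 onward, concatenate the last term with the second-to-last: pp·k = ppk, ppk·pp = ppkpp, …
Continuing: ppkppppkppkpp · ppkppppk gives term 7.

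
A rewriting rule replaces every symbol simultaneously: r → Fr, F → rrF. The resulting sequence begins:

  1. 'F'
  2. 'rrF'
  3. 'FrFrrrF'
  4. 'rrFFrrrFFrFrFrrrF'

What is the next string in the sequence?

Replace each of the 17 characters of rrFFrrrFFrFrFrrrF in place — Fr Fr rrF rrF Fr Fr Fr rrF rrF Fr rrF Fr rrF Fr Fr Fr rrF — and concatenate.

FrFrrrFrrFFrFrFrrrFrrFFrrrFFrrrFFrFrFrrrF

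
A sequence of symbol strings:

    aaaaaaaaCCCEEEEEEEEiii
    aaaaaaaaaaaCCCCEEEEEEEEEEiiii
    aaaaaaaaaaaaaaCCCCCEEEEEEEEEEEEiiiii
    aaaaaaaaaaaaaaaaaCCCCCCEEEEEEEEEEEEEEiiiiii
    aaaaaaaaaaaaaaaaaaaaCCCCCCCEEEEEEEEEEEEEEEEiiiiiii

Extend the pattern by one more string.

Term n consists of 3n-1 a's, followed by n C's, followed by 2n+2 E's, followed by n i's, where the shown terms are n = 3, 4, 5, 6, 7.
Setting n = 8 gives 23, 8, 18, 8 characters in each block.

aaaaaaaaaaaaaaaaaaaaaaaCCCCCCCCEEEEEEEEEEEEEEEEEEiiiiiiii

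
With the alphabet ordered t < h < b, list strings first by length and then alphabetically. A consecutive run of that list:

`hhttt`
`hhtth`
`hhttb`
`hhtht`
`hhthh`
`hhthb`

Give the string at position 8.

Stepping forward 2 times from hhthb: hhthb → hhtbt, then the target.

hhtbh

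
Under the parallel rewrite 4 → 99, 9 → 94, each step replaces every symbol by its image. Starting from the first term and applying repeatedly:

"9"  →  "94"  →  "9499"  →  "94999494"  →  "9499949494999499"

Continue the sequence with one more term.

Replace each of the 16 characters of 9499949494999499 in place — 94 99 94 94 94 99 94 99 94 99 94 94 94 99 94 94 — and concatenate.

94999494949994999499949494999494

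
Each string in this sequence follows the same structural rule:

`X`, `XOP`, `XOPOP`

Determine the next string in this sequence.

Every step adds OP to the end: s(k+1) = s(k)·OP.
One more step from XOPOP gives the answer.

XOPOPOP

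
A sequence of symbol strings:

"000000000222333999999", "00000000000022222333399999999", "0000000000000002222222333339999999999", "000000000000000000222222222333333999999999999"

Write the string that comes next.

00000000000000000000022222222222333333399999999999999

Reading off run lengths: 0 runs 9, 12, 15, 18; 2 runs 3, 5, 7, 9; 3 runs 3, 4, 5, 6; 9 runs 6, 8, 10, 12 — each is linear in n, where the shown terms are n = 2, 3, 4, 5.
At n = 6 the blocks have lengths 21, 11, 7, 14.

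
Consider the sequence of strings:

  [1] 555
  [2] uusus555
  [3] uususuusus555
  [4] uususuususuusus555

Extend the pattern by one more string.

The strings grow by a fixed prefix uusus each time.
Applying this once more to uususuususuusus555:

uususuususuususuusus555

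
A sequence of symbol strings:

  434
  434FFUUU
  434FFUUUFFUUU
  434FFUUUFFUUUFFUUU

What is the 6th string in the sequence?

The strings grow by a fixed suffix FFUUU each time.
From 434FFUUUFFUUUFFUUU, 2 further steps: 434FFUUUFFUUUFFUUU → 434FFUUUFFUUUFFUUUFFUUU → (answer).

434FFUUUFFUUUFFUUUFFUUUFFUUU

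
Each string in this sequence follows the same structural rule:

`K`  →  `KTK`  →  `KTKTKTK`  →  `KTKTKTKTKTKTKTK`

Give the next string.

s(k+1) = s(k)·T·s(k) — each term doubles the last with 'T' between the halves.
So the next term is two copies of KTKTKTKTKTKTKTK with 'T' between the halves.

KTKTKTKTKTKTKTKTKTKTKTKTKTKTKTK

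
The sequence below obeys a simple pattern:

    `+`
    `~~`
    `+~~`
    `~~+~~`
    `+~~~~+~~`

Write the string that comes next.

Each term (from the third on) is the two preceding terms concatenated in order: term 3 = +·~~ = +~~.
The next term joins ~~+~~ and +~~~~+~~.

~~+~~+~~~~+~~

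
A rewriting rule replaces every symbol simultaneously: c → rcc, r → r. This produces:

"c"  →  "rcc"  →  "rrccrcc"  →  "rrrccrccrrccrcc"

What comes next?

Rewriting the 15 symbols of rrrccrccrrccrcc one by one yields r r r rcc rcc r rcc rcc r r rcc rcc r rcc rcc; concatenated:

rrrrccrccrrccrccrrrccrccrrccrcc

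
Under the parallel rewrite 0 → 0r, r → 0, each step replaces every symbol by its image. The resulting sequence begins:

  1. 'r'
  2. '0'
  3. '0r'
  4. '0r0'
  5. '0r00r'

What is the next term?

Rewriting each symbol of 0r00r: 0→0r, r→0, 0→0r, 0→0r, r→0, which concatenates to 0r 0 0r 0r 0.

0r00r0r0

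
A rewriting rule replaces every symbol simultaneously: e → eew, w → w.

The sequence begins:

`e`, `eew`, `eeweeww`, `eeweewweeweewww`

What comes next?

eeweewweeweewwweeweewweeweewwww

Replace each of the 15 characters of eeweewweeweewww in place — eew eew w eew eew w w eew eew w eew eew w w w — and concatenate.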